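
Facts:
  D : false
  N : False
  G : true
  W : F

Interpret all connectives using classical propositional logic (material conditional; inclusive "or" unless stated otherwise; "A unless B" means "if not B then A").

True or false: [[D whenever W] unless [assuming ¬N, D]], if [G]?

true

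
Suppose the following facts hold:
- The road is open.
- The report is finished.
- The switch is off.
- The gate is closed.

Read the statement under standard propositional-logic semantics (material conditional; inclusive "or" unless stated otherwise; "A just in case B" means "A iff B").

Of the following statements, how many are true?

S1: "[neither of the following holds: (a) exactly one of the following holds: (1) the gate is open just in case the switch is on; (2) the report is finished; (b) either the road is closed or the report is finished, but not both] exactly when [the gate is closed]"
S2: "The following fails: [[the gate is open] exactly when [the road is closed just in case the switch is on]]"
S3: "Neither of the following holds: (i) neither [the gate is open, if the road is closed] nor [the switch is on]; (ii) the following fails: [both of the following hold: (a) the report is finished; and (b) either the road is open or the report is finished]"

2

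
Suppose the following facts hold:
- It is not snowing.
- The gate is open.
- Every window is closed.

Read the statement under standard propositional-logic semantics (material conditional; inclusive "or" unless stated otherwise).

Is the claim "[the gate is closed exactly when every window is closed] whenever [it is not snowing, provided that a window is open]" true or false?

Let V = "a window is open" (F), L = "it is snowing" (F), P = "the gate is open" (T).
In symbols: (V -> ~L) -> (~P <-> ~V)

~L = ~F = T
V -> ~L = F -> T = T
~P = ~T = F
~V = ~F = T
~P <-> ~V = F <-> T = F
(V -> ~L) -> (~P <-> ~V) = T -> F = F

false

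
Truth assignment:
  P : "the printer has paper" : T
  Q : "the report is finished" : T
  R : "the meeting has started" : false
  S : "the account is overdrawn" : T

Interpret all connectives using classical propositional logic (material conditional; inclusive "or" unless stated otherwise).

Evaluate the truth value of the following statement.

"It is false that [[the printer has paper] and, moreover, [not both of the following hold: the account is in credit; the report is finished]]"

The statement is false.

Parsed as ¬(P ∧ (¬S ↑ Q))

¬S = ¬T = F
¬S ↑ Q = F ↑ T = T
P ∧ (¬S ↑ Q) = T ∧ T = T
¬(P ∧ (¬S ↑ Q)) = ¬T = F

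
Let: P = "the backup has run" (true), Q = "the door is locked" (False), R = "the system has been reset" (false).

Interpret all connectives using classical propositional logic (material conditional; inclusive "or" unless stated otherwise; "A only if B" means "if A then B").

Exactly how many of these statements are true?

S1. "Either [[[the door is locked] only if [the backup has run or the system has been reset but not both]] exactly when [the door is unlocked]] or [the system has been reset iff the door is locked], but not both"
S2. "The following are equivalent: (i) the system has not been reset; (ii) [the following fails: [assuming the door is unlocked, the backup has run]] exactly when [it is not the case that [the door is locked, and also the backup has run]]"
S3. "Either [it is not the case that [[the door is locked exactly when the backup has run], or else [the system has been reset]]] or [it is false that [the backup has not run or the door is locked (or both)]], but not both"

S1: Formalization: ((Q -> (P xor R)) iff not Q) xor (R iff Q)

P xor R = True xor False = True
Q -> (P xor R) = False -> True = True
not Q = not False = True
(Q -> (P xor R)) iff not Q = True iff True = True
R iff Q = False iff False = True
((Q -> (P xor R)) iff not Q) xor (R iff Q) = True xor True = False
Hence S1 is false.

S2: Parsed as not R iff (not (not Q -> P) iff not (Q and P))

not R = not False = True
not Q = not False = True
not Q -> P = True -> True = True
not (not Q -> P) = not True = False
Q and P = False and True = False
not (Q and P) = not False = True
not (not Q -> P) iff not (Q and P) = False iff True = False
not R iff (not (not Q -> P) iff not (Q and P)) = True iff False = False
So S2 is false.

S3: In symbols: not ((Q iff P) or R) xor not (not P or Q)

Q iff P = False iff True = False
(Q iff P) or R = False or False = False
not ((Q iff P) or R) = not False = True
not P = not True = False
not P or Q = False or False = False
not (not P or Q) = not False = True
not ((Q iff P) or R) xor not (not P or Q) = True xor True = False
Hence S3 is false.

Count: 0.

0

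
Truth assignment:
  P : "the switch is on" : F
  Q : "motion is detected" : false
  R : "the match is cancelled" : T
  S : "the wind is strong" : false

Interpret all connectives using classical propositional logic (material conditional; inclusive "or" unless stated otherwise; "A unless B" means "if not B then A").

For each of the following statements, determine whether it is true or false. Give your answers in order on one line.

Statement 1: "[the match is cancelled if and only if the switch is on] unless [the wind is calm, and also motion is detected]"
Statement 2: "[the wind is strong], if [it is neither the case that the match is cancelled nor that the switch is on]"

Statement 1 False, Statement 2 True

Statement 1: Parsed as (R <-> P) | (~S & Q)

R <-> P = T <-> F = F
~S = ~F = T
~S & Q = T & F = F
(R <-> P) | (~S & Q) = F | F = F
So Statement 1 is false.

Statement 2: In symbols: (R nor P) -> S

R nor P = T nor F = F
(R nor P) -> S = F -> F = T
Hence Statement 2 is true.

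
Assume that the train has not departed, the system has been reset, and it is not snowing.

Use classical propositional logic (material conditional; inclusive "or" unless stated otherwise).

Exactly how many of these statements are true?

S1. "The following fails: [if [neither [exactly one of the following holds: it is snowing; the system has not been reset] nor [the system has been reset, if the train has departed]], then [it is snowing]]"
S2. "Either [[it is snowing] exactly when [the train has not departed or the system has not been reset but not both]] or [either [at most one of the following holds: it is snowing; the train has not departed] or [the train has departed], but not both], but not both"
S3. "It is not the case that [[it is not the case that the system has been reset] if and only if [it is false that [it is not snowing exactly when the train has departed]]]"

Let G = "it is snowing" (F), R = "the system has been reset" (T), L = "the train has departed" (F).

S1: In symbols: ¬(((G ⊕ ¬R) ↓ (L → R)) → G)

¬R = ¬T = F
G ⊕ ¬R = F ⊕ F = F
L → R = F → T = T
(G ⊕ ¬R) ↓ (L → R) = F ↓ T = F
((G ⊕ ¬R) ↓ (L → R)) → G = F → F = T
¬(((G ⊕ ¬R) ↓ (L → R)) → G) = ¬T = F
Thus S1 is false.

S2: Formalization: (G ↔ (¬L ⊕ ¬R)) ⊕ ((G ↑ ¬L) ⊕ L)

¬L = ¬F = T
¬R = ¬T = F
¬L ⊕ ¬R = T ⊕ F = T
G ↔ (¬L ⊕ ¬R) = F ↔ T = F
¬L = ¬F = T
G ↑ ¬L = F ↑ T = T
(G ↑ ¬L) ⊕ L = T ⊕ F = T
(G ↔ (¬L ⊕ ¬R)) ⊕ ((G ↑ ¬L) ⊕ L) = F ⊕ T = T
So S2 is true.

S3: This is ¬(¬R ↔ ¬(¬G ↔ L)).

¬R = ¬T = F
¬G = ¬F = T
¬G ↔ L = T ↔ F = F
¬(¬G ↔ L) = ¬F = T
¬R ↔ ¬(¬G ↔ L) = F ↔ T = F
¬(¬R ↔ ¬(¬G ↔ L)) = ¬F = T
So S3 is true.

Count: 2.

2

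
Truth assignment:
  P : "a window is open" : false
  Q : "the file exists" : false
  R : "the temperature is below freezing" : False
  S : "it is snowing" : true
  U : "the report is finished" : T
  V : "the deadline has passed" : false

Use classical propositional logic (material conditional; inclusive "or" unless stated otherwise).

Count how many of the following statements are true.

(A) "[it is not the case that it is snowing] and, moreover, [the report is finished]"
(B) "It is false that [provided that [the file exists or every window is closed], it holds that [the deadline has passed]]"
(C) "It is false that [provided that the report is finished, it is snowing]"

(A): This is ~S & U.

~S = ~T = F
~S & U = F & T = F
Hence (A) is false.

(B): This is ~((Q | ~P) -> V).

~P = ~F = T
Q | ~P = F | T = T
(Q | ~P) -> V = T -> F = F
~((Q | ~P) -> V) = ~F = T
Hence (B) is true.

(C): Parsed as ~(U -> S)

U -> S = T -> T = T
~(U -> S) = ~T = F
Hence (C) is false.

True statements: 1 ((B)).

1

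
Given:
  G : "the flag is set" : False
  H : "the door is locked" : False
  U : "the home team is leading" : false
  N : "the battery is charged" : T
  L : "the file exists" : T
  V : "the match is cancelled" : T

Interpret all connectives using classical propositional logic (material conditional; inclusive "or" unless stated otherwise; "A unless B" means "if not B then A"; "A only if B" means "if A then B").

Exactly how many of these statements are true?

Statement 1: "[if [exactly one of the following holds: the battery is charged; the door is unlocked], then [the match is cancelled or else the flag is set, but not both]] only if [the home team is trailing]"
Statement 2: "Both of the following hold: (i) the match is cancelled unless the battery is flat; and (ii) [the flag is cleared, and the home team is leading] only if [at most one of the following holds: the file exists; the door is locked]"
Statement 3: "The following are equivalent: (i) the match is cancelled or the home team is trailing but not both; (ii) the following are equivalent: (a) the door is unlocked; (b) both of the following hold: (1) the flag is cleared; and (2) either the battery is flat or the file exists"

2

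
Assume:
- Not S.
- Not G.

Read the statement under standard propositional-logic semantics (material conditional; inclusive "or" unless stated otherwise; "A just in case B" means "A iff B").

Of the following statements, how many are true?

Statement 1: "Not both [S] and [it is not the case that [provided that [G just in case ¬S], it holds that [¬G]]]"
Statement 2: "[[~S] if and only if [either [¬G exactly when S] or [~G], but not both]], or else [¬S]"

Statement 1: Formalization: S ↑ ¬((G ↔ ¬S) → ¬G)

¬S = ¬F = T
G ↔ ¬S = F ↔ T = F
¬G = ¬F = T
(G ↔ ¬S) → ¬G = F → T = T
¬((G ↔ ¬S) → ¬G) = ¬T = F
S ↑ ¬((G ↔ ¬S) → ¬G) = F ↑ F = T
Hence Statement 1 is true.

Statement 2: In symbols: (¬S ↔ ((¬G ↔ S) ⊕ ¬G)) ∨ ¬S

¬S = ¬F = T
¬G = ¬F = T
¬G ↔ S = T ↔ F = F
¬G = ¬F = T
(¬G ↔ S) ⊕ ¬G = F ⊕ T = T
¬S ↔ ((¬G ↔ S) ⊕ ¬G) = T ↔ T = T
¬S = ¬F = T
(¬S ↔ ((¬G ↔ S) ⊕ ¬G)) ∨ ¬S = T ∨ T = T
So Statement 2 is true.

Count: 2.

2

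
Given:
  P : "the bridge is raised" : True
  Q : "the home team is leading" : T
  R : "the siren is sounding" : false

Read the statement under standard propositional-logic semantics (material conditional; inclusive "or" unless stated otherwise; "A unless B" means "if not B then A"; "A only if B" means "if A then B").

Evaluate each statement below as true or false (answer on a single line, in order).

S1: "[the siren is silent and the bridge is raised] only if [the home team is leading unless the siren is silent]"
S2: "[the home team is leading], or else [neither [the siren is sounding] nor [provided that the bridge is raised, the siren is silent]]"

S1: In symbols: (not R and P) -> (Q or not R)

not R = not False = True
not R and P = True and True = True
not R = not False = True
Q or not R = True or True = True
(not R and P) -> (Q or not R) = True -> True = True
Thus S1 is true.

S2: Formalization: Q or (R nor (P -> not R))

not R = not False = True
P -> not R = True -> True = True
R nor (P -> not R) = False nor True = False
Q or (R nor (P -> not R)) = True or False = True
So S2 is true.

S1 true; S2 true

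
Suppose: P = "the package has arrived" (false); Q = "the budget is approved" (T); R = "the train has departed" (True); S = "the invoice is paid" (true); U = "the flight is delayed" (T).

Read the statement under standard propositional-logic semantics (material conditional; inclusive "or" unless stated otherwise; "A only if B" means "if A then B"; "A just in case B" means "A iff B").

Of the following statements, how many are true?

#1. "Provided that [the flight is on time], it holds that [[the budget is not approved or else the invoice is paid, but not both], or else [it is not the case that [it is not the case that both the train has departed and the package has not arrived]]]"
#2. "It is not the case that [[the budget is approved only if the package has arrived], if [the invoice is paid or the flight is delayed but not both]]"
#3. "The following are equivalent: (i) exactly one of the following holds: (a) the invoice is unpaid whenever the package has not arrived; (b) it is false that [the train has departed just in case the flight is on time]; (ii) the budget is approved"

#1: This is not U -> ((not Q xor S) or not (R nand not P)).

not U = not True = False
not Q = not True = False
not Q xor S = False xor True = True
not P = not False = True
R nand not P = True nand True = False
not (R nand not P) = not False = True
(not Q xor S) or not (R nand not P) = True or True = True
not U -> ((not Q xor S) or not (R nand not P)) = False -> True = True
Thus #1 is true.

#2: Formalization: not ((S xor U) -> (Q -> P))

S xor U = True xor True = False
Q -> P = True -> False = False
(S xor U) -> (Q -> P) = False -> False = True
not ((S xor U) -> (Q -> P)) = not True = False
Thus #2 is false.

#3: In symbols: ((not P -> not S) xor not (R iff not U)) iff Q

not P = not False = True
not S = not True = False
not P -> not S = True -> False = False
not U = not True = False
R iff not U = True iff False = False
not (R iff not U) = not False = True
(not P -> not S) xor not (R iff not U) = False xor True = True
((not P -> not S) xor not (R iff not U)) iff Q = True iff True = True
Thus #3 is true.

2 of the 3 statements are true (#1, #3).

2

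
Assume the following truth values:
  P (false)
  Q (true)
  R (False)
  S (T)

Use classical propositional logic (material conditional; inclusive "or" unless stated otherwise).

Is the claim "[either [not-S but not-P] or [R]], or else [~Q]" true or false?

Values: S=T, P=F, R=F, Q=T.
This is ((¬S ∧ ¬P) ∨ R) ∨ ¬Q.

¬S = ¬T = F
¬P = ¬F = T
¬S ∧ ¬P = F ∧ T = F
(¬S ∧ ¬P) ∨ R = F ∨ F = F
¬Q = ¬T = F
((¬S ∧ ¬P) ∨ R) ∨ ¬Q = F ∨ F = F

False.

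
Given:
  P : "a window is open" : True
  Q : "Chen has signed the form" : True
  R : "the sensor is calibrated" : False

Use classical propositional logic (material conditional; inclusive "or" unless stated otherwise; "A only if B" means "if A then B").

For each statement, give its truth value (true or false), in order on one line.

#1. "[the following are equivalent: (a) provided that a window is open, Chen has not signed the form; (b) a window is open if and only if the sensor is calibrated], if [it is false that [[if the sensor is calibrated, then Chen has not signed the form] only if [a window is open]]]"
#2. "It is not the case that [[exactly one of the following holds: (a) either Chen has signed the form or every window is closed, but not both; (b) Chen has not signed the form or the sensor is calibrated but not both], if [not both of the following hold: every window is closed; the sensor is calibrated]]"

#1: Parsed as ¬((R → ¬Q) → P) → ((P → ¬Q) ↔ (P ↔ R))

¬Q = ¬T = F
R → ¬Q = F → F = T
(R → ¬Q) → P = T → T = T
¬((R → ¬Q) → P) = ¬T = F
¬Q = ¬T = F
P → ¬Q = T → F = F
P ↔ R = T ↔ F = F
(P → ¬Q) ↔ (P ↔ R) = F ↔ F = T
¬((R → ¬Q) → P) → ((P → ¬Q) ↔ (P ↔ R)) = F → T = T
Thus #1 is true.

#2: This is ¬((¬P ↑ R) → ((Q ⊕ ¬P) ⊕ (¬Q ⊕ R))).

¬P = ¬T = F
¬P ↑ R = F ↑ F = T
¬P = ¬T = F
Q ⊕ ¬P = T ⊕ F = T
¬Q = ¬T = F
¬Q ⊕ R = F ⊕ F = F
(Q ⊕ ¬P) ⊕ (¬Q ⊕ R) = T ⊕ F = T
(¬P ↑ R) → ((Q ⊕ ¬P) ⊕ (¬Q ⊕ R)) = T → T = T
¬((¬P ↑ R) → ((Q ⊕ ¬P) ⊕ (¬Q ⊕ R))) = ¬T = F
So #2 is false.

#1 true, #2 false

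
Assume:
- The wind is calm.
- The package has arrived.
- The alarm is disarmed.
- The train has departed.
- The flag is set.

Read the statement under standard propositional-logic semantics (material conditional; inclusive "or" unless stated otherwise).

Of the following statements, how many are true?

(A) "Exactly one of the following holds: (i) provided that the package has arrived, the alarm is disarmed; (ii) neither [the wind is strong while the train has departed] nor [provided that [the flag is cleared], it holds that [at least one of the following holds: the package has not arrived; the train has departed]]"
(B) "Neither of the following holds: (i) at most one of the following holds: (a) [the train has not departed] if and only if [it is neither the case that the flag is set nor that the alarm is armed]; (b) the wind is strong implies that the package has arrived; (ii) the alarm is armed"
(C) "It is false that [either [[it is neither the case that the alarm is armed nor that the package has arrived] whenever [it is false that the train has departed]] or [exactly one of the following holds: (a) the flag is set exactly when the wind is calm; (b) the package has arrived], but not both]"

Let Q = "the package has arrived" (T), R = "the alarm is armed" (F), P = "the wind is strong" (F), S = "the train has departed" (T), U = "the flag is set" (T).

(A): Parsed as (Q → ¬R) ⊕ ((P ∧ S) ↓ (¬U → (¬Q ∨ S)))

¬R = ¬F = T
Q → ¬R = T → T = T
P ∧ S = F ∧ T = F
¬U = ¬T = F
¬Q = ¬T = F
¬Q ∨ S = F ∨ T = T
¬U → (¬Q ∨ S) = F → T = T
(P ∧ S) ↓ (¬U → (¬Q ∨ S)) = F ↓ T = F
(Q → ¬R) ⊕ ((P ∧ S) ↓ (¬U → (¬Q ∨ S))) = T ⊕ F = T
Thus (A) is true.

(B): Parsed as ((¬S ↔ (U ↓ R)) ↑ (P → Q)) ↓ R

¬S = ¬T = F
U ↓ R = T ↓ F = F
¬S ↔ (U ↓ R) = F ↔ F = T
P → Q = F → T = T
(¬S ↔ (U ↓ R)) ↑ (P → Q) = T ↑ T = F
((¬S ↔ (U ↓ R)) ↑ (P → Q)) ↓ R = F ↓ F = T
Hence (B) is true.

(C): This is ¬((¬S → (R ↓ Q)) ⊕ ((U ↔ ¬P) ⊕ Q)).

¬S = ¬T = F
R ↓ Q = F ↓ T = F
¬S → (R ↓ Q) = F → F = T
¬P = ¬F = T
U ↔ ¬P = T ↔ T = T
(U ↔ ¬P) ⊕ Q = T ⊕ T = F
(¬S → (R ↓ Q)) ⊕ ((U ↔ ¬P) ⊕ Q) = T ⊕ F = T
¬((¬S → (R ↓ Q)) ⊕ ((U ↔ ¬P) ⊕ Q)) = ¬T = F
Thus (C) is false.

Count: 2.

2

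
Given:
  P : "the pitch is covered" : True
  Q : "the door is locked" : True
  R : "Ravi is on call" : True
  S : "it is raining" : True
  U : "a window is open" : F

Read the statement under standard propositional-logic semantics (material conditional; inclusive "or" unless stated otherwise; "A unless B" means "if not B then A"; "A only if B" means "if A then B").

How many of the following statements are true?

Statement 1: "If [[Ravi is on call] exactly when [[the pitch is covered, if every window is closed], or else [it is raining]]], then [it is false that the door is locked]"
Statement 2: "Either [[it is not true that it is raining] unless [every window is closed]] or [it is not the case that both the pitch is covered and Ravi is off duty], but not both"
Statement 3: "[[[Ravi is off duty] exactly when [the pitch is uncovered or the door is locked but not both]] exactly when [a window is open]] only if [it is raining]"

1

Statement 1: In symbols: (R ↔ ((¬U → P) ∨ S)) → ¬Q

¬U = ¬F = T
¬U → P = T → T = T
(¬U → P) ∨ S = T ∨ T = T
R ↔ ((¬U → P) ∨ S) = T ↔ T = T
¬Q = ¬T = F
(R ↔ ((¬U → P) ∨ S)) → ¬Q = T → F = F
So Statement 1 is false.

Statement 2: Formalization: (¬S ∨ ¬U) ⊕ (P ↑ ¬R)

¬S = ¬T = F
¬U = ¬F = T
¬S ∨ ¬U = F ∨ T = T
¬R = ¬T = F
P ↑ ¬R = T ↑ F = T
(¬S ∨ ¬U) ⊕ (P ↑ ¬R) = T ⊕ T = F
Hence Statement 2 is false.

Statement 3: Parsed as ((¬R ↔ (¬P ⊕ Q)) ↔ U) → S

¬R = ¬T = F
¬P = ¬T = F
¬P ⊕ Q = F ⊕ T = T
¬R ↔ (¬P ⊕ Q) = F ↔ T = F
(¬R ↔ (¬P ⊕ Q)) ↔ U = F ↔ F = T
((¬R ↔ (¬P ⊕ Q)) ↔ U) → S = T → T = T
Hence Statement 3 is true.

True statements: 1.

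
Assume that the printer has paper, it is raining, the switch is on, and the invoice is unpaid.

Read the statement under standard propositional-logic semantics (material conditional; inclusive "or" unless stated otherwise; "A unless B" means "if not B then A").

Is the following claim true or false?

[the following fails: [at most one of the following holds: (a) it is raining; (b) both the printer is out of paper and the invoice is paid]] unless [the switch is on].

Let Q = "it is raining" (True), P = "the printer has paper" (True), S = "the invoice is paid" (False), R = "the switch is on" (True).
Formalization: not (Q nand (not P and S)) or R

not P = not True = False
not P and S = False and False = False
Q nand (not P and S) = True nand False = True
not (Q nand (not P and S)) = not True = False
not (Q nand (not P and S)) or R = False or True = True

True.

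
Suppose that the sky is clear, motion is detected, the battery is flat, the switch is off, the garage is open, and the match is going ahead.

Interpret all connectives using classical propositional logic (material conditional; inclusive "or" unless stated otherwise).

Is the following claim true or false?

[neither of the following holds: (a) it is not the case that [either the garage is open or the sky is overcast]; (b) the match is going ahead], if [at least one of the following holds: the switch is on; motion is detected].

false

Let S = "the switch is on" (F), Q = "motion is detected" (T), U = "the garage is closed" (F), P = "the sky is overcast" (F), V = "the match is cancelled" (F).
In symbols: (S | Q) -> (~(~U | P) nor ~V)

S | Q = F | T = T
~U = ~F = T
~U | P = T | F = T
~(~U | P) = ~T = F
~V = ~F = T
~(~U | P) nor ~V = F nor T = F
(S | Q) -> (~(~U | P) nor ~V) = T -> F = F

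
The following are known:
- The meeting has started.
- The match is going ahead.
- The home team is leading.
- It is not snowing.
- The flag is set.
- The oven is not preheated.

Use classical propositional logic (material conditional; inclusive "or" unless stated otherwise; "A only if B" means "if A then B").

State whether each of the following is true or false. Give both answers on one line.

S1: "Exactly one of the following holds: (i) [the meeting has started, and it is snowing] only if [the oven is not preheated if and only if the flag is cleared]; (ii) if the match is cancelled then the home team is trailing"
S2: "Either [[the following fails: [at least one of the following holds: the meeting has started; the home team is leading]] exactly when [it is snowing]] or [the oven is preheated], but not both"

S1 false / S2 true

Let N = "the meeting has started" (T), P = "it is snowing" (F), V = "the oven is preheated" (F), M = "the flag is set" (T), D = "the match is cancelled" (F), Q = "the home team is leading" (T).

S1: Formalization: ((N ∧ P) → (¬V ↔ ¬M)) ⊕ (D → ¬Q)

N ∧ P = T ∧ F = F
¬V = ¬F = T
¬M = ¬T = F
¬V ↔ ¬M = T ↔ F = F
(N ∧ P) → (¬V ↔ ¬M) = F → F = T
¬Q = ¬T = F
D → ¬Q = F → F = T
((N ∧ P) → (¬V ↔ ¬M)) ⊕ (D → ¬Q) = T ⊕ T = F
Hence S1 is false.

S2: Formalization: (¬(N ∨ Q) ↔ P) ⊕ V

N ∨ Q = T ∨ T = T
¬(N ∨ Q) = ¬T = F
¬(N ∨ Q) ↔ P = F ↔ F = T
(¬(N ∨ Q) ↔ P) ⊕ V = T ⊕ F = T
So S2 is true.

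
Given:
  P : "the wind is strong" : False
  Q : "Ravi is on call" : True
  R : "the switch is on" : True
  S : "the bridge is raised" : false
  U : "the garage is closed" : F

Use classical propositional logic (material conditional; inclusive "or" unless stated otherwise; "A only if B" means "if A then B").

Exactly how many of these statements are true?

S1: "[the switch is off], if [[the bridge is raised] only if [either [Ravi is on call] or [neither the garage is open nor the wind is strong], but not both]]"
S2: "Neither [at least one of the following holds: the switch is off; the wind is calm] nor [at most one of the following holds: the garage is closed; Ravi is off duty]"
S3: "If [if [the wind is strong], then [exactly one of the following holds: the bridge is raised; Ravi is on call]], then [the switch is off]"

0

S1: Formalization: (S -> (Q xor (not U nor P))) -> not R

not U = not False = True
not U nor P = True nor False = False
Q xor (not U nor P) = True xor False = True
S -> (Q xor (not U nor P)) = False -> True = True
not R = not True = False
(S -> (Q xor (not U nor P))) -> not R = True -> False = False
So S1 is false.

S2: This is (not R or not P) nor (U nand not Q).

not R = not True = False
not P = not False = True
not R or not P = False or True = True
not Q = not True = False
U nand not Q = False nand False = True
(not R or not P) nor (U nand not Q) = True nor True = False
Thus S2 is false.

S3: This is (P -> (S xor Q)) -> not R.

S xor Q = False xor True = True
P -> (S xor Q) = False -> True = True
not R = not True = False
(P -> (S xor Q)) -> not R = True -> False = False
Hence S3 is false.

True statements: 0 (none).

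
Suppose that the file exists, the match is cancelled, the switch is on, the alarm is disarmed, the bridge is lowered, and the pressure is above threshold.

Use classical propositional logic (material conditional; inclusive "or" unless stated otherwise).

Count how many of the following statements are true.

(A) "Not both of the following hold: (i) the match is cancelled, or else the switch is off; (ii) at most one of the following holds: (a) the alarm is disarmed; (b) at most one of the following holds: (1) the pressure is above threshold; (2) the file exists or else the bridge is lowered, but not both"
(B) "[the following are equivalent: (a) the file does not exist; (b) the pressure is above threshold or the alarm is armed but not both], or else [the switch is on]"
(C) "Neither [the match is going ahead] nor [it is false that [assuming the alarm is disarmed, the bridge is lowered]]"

Let U = "the match is cancelled" (T), L = "the switch is on" (T), K = "the alarm is armed" (F), S = "the pressure is above threshold" (T), V = "the file exists" (T), H = "the bridge is raised" (F).

(A): Formalization: (U | ~L) nand (~K nand (S nand (V xor ~H)))

~L = ~T = F
U | ~L = T | F = T
~K = ~F = T
~H = ~F = T
V xor ~H = T xor T = F
S nand (V xor ~H) = T nand F = T
~K nand (S nand (V xor ~H)) = T nand T = F
(U | ~L) nand (~K nand (S nand (V xor ~H))) = T nand F = T
Hence (A) is true.

(B): In symbols: (~V <-> (S xor K)) | L

~V = ~T = F
S xor K = T xor F = T
~V <-> (S xor K) = F <-> T = F
(~V <-> (S xor K)) | L = F | T = T
So (B) is true.

(C): In symbols: ~U nor ~(~K -> ~H)

~U = ~T = F
~K = ~F = T
~H = ~F = T
~K -> ~H = T -> T = T
~(~K -> ~H) = ~T = F
~U nor ~(~K -> ~H) = F nor F = T
So (C) is true.

Count: 3.

3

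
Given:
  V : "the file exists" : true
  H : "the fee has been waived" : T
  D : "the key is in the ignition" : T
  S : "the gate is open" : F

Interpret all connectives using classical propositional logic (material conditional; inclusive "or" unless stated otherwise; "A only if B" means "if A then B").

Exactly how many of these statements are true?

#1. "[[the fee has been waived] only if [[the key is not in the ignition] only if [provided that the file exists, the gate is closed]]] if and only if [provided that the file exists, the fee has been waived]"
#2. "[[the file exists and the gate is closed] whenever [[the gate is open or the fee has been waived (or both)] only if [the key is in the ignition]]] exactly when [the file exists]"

2

#1: Parsed as (H -> (not D -> (V -> not S))) iff (V -> H)

not D = not True = False
not S = not False = True
V -> not S = True -> True = True
not D -> (V -> not S) = False -> True = True
H -> (not D -> (V -> not S)) = True -> True = True
V -> H = True -> True = True
(H -> (not D -> (V -> not S))) iff (V -> H) = True iff True = True
So #1 is true.

#2: In symbols: (((S or H) -> D) -> (V and not S)) iff V

S or H = False or True = True
(S or H) -> D = True -> True = True
not S = not False = True
V and not S = True and True = True
((S or H) -> D) -> (V and not S) = True -> True = True
(((S or H) -> D) -> (V and not S)) iff V = True iff True = True
So #2 is true.

Count: 2.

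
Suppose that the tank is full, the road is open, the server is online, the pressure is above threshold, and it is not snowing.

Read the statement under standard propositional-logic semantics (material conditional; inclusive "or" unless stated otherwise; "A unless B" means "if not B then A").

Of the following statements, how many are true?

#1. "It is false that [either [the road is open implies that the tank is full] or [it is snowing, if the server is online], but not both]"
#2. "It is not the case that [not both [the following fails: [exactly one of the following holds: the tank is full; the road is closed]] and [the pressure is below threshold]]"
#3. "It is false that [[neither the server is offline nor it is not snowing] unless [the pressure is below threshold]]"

Let Q = "the road is closed" (F), P = "the tank is full" (T), R = "the server is online" (T), U = "it is snowing" (F), S = "the pressure is above threshold" (T).

#1: Parsed as ~((~Q -> P) xor (R -> U))

~Q = ~F = T
~Q -> P = T -> T = T
R -> U = T -> F = F
(~Q -> P) xor (R -> U) = T xor F = T
~((~Q -> P) xor (R -> U)) = ~T = F
Thus #1 is false.

#2: Formalization: ~(~(P xor Q) nand ~S)

P xor Q = T xor F = T
~(P xor Q) = ~T = F
~S = ~T = F
~(P xor Q) nand ~S = F nand F = T
~(~(P xor Q) nand ~S) = ~T = F
Hence #2 is false.

#3: Formalization: ~((~R nor ~U) | ~S)

~R = ~T = F
~U = ~F = T
~R nor ~U = F nor T = F
~S = ~T = F
(~R nor ~U) | ~S = F | F = F
~((~R nor ~U) | ~S) = ~F = T
So #3 is true.

1 of the 3 statements is true.

1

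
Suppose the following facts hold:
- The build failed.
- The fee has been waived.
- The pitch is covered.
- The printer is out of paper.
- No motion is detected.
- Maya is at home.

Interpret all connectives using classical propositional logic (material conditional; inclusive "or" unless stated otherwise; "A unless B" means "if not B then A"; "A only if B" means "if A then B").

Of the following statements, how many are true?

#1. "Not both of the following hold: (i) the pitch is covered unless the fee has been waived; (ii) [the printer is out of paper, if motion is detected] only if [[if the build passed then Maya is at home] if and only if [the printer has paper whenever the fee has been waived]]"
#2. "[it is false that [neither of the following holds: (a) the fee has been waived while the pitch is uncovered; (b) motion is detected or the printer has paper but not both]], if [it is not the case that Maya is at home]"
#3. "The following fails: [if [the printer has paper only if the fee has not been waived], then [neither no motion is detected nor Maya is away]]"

3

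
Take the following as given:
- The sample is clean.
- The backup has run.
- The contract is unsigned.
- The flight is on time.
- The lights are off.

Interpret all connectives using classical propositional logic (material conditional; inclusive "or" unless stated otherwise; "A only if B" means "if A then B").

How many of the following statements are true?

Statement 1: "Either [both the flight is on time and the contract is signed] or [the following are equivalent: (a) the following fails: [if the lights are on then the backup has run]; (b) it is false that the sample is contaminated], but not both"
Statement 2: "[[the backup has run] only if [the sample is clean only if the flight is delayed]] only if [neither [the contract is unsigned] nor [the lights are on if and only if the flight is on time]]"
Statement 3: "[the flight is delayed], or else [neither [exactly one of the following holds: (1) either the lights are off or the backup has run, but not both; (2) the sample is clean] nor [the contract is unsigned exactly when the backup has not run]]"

Let W = "the flight is delayed" (F), Q = "the contract is signed" (F), K = "the lights are on" (F), G = "the backup has run" (T), N = "the sample is contaminated" (F).

Statement 1: This is (¬W ∧ Q) ⊕ (¬(K → G) ↔ ¬N).

¬W = ¬F = T
¬W ∧ Q = T ∧ F = F
K → G = F → T = T
¬(K → G) = ¬T = F
¬N = ¬F = T
¬(K → G) ↔ ¬N = F ↔ T = F
(¬W ∧ Q) ⊕ (¬(K → G) ↔ ¬N) = F ⊕ F = F
Hence Statement 1 is false.

Statement 2: Parsed as (G → (¬N → W)) → (¬Q ↓ (K ↔ ¬W))

¬N = ¬F = T
¬N → W = T → F = F
G → (¬N → W) = T → F = F
¬Q = ¬F = T
¬W = ¬F = T
K ↔ ¬W = F ↔ T = F
¬Q ↓ (K ↔ ¬W) = T ↓ F = F
(G → (¬N → W)) → (¬Q ↓ (K ↔ ¬W)) = F → F = T
So Statement 2 is true.

Statement 3: Formalization: W ∨ (((¬K ⊕ G) ⊕ ¬N) ↓ (¬Q ↔ ¬G))

¬K = ¬F = T
¬K ⊕ G = T ⊕ T = F
¬N = ¬F = T
(¬K ⊕ G) ⊕ ¬N = F ⊕ T = T
¬Q = ¬F = T
¬G = ¬T = F
¬Q ↔ ¬G = T ↔ F = F
((¬K ⊕ G) ⊕ ¬N) ↓ (¬Q ↔ ¬G) = T ↓ F = F
W ∨ (((¬K ⊕ G) ⊕ ¬N) ↓ (¬Q ↔ ¬G)) = F ∨ F = F
Thus Statement 3 is false.

1 of the 3 statements is true (Statement 2).

1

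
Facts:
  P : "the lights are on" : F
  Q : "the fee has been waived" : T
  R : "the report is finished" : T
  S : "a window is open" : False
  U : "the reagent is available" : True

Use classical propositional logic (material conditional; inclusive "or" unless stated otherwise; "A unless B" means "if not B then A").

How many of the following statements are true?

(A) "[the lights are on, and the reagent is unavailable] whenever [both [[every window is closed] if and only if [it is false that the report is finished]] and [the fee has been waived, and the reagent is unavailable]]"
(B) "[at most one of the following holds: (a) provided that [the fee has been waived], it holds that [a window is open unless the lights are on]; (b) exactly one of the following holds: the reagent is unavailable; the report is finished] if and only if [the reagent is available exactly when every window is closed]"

2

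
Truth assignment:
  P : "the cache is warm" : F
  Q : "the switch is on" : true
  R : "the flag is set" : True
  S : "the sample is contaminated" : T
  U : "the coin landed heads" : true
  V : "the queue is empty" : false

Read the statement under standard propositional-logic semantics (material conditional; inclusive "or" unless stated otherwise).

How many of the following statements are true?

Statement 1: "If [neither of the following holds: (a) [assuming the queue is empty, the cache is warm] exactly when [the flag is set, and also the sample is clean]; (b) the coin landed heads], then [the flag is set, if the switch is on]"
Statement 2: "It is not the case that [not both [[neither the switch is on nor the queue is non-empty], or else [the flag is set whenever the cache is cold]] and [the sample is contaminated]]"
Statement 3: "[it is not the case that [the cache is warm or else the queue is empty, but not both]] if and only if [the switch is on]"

3

Statement 1: This is (((V -> P) <-> (R & ~S)) nor U) -> (Q -> R).

V -> P = F -> F = T
~S = ~T = F
R & ~S = T & F = F
(V -> P) <-> (R & ~S) = T <-> F = F
((V -> P) <-> (R & ~S)) nor U = F nor T = F
Q -> R = T -> T = T
(((V -> P) <-> (R & ~S)) nor U) -> (Q -> R) = F -> T = T
So Statement 1 is true.

Statement 2: Formalization: ~(((Q nor ~V) | (~P -> R)) nand S)

~V = ~F = T
Q nor ~V = T nor T = F
~P = ~F = T
~P -> R = T -> T = T
(Q nor ~V) | (~P -> R) = F | T = T
((Q nor ~V) | (~P -> R)) nand S = T nand T = F
~(((Q nor ~V) | (~P -> R)) nand S) = ~F = T
So Statement 2 is true.

Statement 3: In symbols: ~(P xor V) <-> Q

P xor V = F xor F = F
~(P xor V) = ~F = T
~(P xor V) <-> Q = T <-> T = T
So Statement 3 is true.

3 of the 3 statements are true (Statement 1, Statement 2, Statement 3).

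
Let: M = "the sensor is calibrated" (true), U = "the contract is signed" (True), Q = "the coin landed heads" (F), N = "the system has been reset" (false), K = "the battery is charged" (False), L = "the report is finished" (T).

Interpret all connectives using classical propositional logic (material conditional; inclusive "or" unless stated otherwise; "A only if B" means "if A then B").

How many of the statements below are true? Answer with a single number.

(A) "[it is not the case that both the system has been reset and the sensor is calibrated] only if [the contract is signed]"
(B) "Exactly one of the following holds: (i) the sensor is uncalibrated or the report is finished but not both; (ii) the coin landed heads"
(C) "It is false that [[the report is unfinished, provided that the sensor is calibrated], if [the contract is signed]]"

3

(A): Parsed as (N ↑ M) → U

N ↑ M = F ↑ T = T
(N ↑ M) → U = T → T = T
So (A) is true.

(B): Parsed as (¬M ⊕ L) ⊕ Q

¬M = ¬T = F
¬M ⊕ L = F ⊕ T = T
(¬M ⊕ L) ⊕ Q = T ⊕ F = T
Hence (B) is true.

(C): Formalization: ¬(U → (M → ¬L))

¬L = ¬T = F
M → ¬L = T → F = F
U → (M → ¬L) = T → F = F
¬(U → (M → ¬L)) = ¬F = T
Thus (C) is true.

Count: 3.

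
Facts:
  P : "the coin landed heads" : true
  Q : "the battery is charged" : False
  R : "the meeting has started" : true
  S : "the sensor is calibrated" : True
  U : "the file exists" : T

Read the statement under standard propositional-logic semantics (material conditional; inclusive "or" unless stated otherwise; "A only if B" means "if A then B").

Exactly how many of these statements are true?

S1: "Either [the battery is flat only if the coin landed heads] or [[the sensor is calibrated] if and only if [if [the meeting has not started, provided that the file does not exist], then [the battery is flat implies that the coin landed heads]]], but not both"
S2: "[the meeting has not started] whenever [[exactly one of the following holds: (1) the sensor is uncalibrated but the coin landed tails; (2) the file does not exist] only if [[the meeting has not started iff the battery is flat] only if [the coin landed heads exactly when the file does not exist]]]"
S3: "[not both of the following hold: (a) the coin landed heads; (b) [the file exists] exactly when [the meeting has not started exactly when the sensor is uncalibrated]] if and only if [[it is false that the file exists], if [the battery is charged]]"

S1: Formalization: (~Q -> P) xor (S <-> ((~U -> ~R) -> (~Q -> P)))

~Q = ~F = T
~Q -> P = T -> T = T
~U = ~T = F
~R = ~T = F
~U -> ~R = F -> F = T
~Q = ~F = T
~Q -> P = T -> T = T
(~U -> ~R) -> (~Q -> P) = T -> T = T
S <-> ((~U -> ~R) -> (~Q -> P)) = T <-> T = T
(~Q -> P) xor (S <-> ((~U -> ~R) -> (~Q -> P))) = T xor T = F
Hence S1 is false.

S2: Parsed as (((~S & ~P) xor ~U) -> ((~R <-> ~Q) -> (P <-> ~U))) -> ~R

~S = ~T = F
~P = ~T = F
~S & ~P = F & F = F
~U = ~T = F
(~S & ~P) xor ~U = F xor F = F
~R = ~T = F
~Q = ~F = T
~R <-> ~Q = F <-> T = F
~U = ~T = F
P <-> ~U = T <-> F = F
(~R <-> ~Q) -> (P <-> ~U) = F -> F = T
((~S & ~P) xor ~U) -> ((~R <-> ~Q) -> (P <-> ~U)) = F -> T = T
~R = ~T = F
(((~S & ~P) xor ~U) -> ((~R <-> ~Q) -> (P <-> ~U))) -> ~R = T -> F = F
So S2 is false.

S3: Formalization: (P nand (U <-> (~R <-> ~S))) <-> (Q -> ~U)

~R = ~T = F
~S = ~T = F
~R <-> ~S = F <-> F = T
U <-> (~R <-> ~S) = T <-> T = T
P nand (U <-> (~R <-> ~S)) = T nand T = F
~U = ~T = F
Q -> ~U = F -> F = T
(P nand (U <-> (~R <-> ~S))) <-> (Q -> ~U) = F <-> T = F
Hence S3 is false.

True statements: 0 (none).

0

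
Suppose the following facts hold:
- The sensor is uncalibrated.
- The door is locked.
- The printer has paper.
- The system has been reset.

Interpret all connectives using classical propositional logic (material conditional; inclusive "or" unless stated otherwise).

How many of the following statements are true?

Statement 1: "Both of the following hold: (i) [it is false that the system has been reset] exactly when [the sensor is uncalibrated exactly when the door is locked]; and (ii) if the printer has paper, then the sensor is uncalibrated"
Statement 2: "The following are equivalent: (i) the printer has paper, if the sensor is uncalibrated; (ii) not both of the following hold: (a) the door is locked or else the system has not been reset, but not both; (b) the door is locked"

0

Let S = "the system has been reset" (T), P = "the sensor is calibrated" (F), Q = "the door is locked" (T), R = "the printer has paper" (T).

Statement 1: Parsed as (~S <-> (~P <-> Q)) & (R -> ~P)

~S = ~T = F
~P = ~F = T
~P <-> Q = T <-> T = T
~S <-> (~P <-> Q) = F <-> T = F
~P = ~F = T
R -> ~P = T -> T = T
(~S <-> (~P <-> Q)) & (R -> ~P) = F & T = F
Thus Statement 1 is false.

Statement 2: Parsed as (~P -> R) <-> ((Q xor ~S) nand Q)

~P = ~F = T
~P -> R = T -> T = T
~S = ~T = F
Q xor ~S = T xor F = T
(Q xor ~S) nand Q = T nand T = F
(~P -> R) <-> ((Q xor ~S) nand Q) = T <-> F = F
So Statement 2 is false.

True statements: 0 (none).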